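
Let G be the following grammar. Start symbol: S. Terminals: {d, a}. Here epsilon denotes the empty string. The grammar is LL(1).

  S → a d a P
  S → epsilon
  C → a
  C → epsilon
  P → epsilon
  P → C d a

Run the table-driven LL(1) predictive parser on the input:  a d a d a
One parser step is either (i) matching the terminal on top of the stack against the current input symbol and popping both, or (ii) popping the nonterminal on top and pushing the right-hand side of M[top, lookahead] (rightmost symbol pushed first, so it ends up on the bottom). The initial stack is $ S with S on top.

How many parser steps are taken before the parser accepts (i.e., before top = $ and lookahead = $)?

8

     Stack      Input        Action
  1  $ S        a d a d a $  expand S → a d a P
  2  $ P a d a  a d a d a $  match a
  3  $ P a d    d a d a $    match d
  4  $ P a      a d a $      match a
  5  $ P        d a $        expand P → C d a
  6  $ a d C    d a $        expand C → epsilon
  7  $ a d      d a $        match d
  8  $ a        a $          match a
Accept reached after 8 steps.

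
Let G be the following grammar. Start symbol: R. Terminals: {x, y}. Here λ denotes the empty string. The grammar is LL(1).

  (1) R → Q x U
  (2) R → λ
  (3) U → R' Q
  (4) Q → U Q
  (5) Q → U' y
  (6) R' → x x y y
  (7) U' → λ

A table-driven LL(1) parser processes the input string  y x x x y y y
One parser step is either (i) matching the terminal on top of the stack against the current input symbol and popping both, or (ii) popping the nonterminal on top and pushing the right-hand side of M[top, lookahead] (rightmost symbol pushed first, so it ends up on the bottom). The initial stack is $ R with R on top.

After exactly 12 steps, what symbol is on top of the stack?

U'

step 1: stack=$ R  input=y x x x y y y $  — expand R → Q x U
step 2: stack=$ U x Q  input=y x x x y y y $  — expand Q → U' y
step 3: stack=$ U x y U'  input=y x x x y y y $  — expand U' → λ
step 4: stack=$ U x y  input=y x x x y y y $  — match y
step 5: stack=$ U x  input=x x x y y y $  — match x
step 6: stack=$ U  input=x x y y y $  — expand U → R' Q
step 7: stack=$ Q R'  input=x x y y y $  — expand R' → x x y y
step 8: stack=$ Q y y x x  input=x x y y y $  — match x
step 9: stack=$ Q y y x  input=x y y y $  — match x
step 10: stack=$ Q y y  input=y y y $  — match y
step 11: stack=$ Q y  input=y y $  — match y
step 12: stack=$ Q  input=y $  — expand Q → U' y
Stack after step 12: $ y U' (top = U').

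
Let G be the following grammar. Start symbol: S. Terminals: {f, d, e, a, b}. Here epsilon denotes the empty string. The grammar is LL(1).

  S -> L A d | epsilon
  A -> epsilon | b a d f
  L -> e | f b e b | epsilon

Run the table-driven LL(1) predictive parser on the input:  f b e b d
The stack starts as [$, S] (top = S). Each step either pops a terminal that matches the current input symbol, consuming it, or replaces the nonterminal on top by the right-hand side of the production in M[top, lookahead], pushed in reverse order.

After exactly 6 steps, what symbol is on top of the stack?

A

     Stack          Input        Action
  1  $ S            f b e b d $  expand S -> L A d
  2  $ d A L        f b e b d $  expand L -> f b e b
  3  $ d A b e b f  f b e b d $  match f
  4  $ d A b e b    b e b d $    match b
  5  $ d A b e      e b d $      match e
  6  $ d A b        b d $        match b
Stack after step 6: $ d A (top = A).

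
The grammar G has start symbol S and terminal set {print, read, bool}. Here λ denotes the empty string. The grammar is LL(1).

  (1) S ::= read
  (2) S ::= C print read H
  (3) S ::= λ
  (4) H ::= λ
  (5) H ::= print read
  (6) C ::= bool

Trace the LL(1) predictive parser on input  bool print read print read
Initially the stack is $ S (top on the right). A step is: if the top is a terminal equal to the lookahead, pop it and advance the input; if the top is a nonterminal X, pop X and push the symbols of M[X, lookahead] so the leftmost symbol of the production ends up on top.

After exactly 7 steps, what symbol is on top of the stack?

read

     Stack                Input                         Action
  1  $ S                  bool print read print read $  expand S ::= C print read H
  2  $ H read print C     bool print read print read $  expand C ::= bool
  3  $ H read print bool  bool print read print read $  match bool
  4  $ H read print       print read print read $       match print
  5  $ H read             read print read $             match read
  6  $ H                  print read $                  expand H ::= print read
  7  $ read print         print read $                  match print
Stack after step 7: $ read (top = read).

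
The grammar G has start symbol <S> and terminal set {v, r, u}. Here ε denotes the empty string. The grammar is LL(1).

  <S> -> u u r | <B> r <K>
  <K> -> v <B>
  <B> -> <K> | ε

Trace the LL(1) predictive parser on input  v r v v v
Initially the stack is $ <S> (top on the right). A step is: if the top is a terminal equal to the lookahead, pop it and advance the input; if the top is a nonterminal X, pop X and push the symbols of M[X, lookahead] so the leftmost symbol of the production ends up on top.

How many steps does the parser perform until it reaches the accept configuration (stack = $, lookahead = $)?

      Stack          Input        Action
   1  $ <S>          v r v v v $  expand <S> -> <B> r <K>
   2  $ <K> r <B>    v r v v v $  expand <B> -> <K>
   3  $ <K> r <K>    v r v v v $  expand <K> -> v <B>
   4  $ <K> r <B> v  v r v v v $  match v
   5  $ <K> r <B>    r v v v $    expand <B> -> ε
   6  $ <K> r        r v v v $    match r
   7  $ <K>          v v v $      expand <K> -> v <B>
   8  $ <B> v        v v v $      match v
   9  $ <B>          v v $        expand <B> -> <K>
  10  $ <K>          v v $        expand <K> -> v <B>
  11  $ <B> v        v v $        match v
  12  $ <B>          v $          expand <B> -> <K>
  13  $ <K>          v $          expand <K> -> v <B>
  14  $ <B> v        v $          match v
  15  $ <B>          $            expand <B> -> ε
Accept reached after 15 steps.

15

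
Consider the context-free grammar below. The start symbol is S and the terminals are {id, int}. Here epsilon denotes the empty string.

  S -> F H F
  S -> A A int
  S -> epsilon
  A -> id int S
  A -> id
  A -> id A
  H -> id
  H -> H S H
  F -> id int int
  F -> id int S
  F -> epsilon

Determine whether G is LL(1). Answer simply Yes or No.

No

FIRST(S) = {epsilon, id}
FIRST(A) = {id}
FIRST(H) = {id}
FIRST(F) = {epsilon, id}
FOLLOW(S) = {$, id, int}
FOLLOW(A) = {id, int}
FOLLOW(H) = {$, id, int}
FOLLOW(F) = {$, id, int}
Cell M[A, id] receives both A -> id int S and A -> id and A -> id A — the grammar is not LL(1).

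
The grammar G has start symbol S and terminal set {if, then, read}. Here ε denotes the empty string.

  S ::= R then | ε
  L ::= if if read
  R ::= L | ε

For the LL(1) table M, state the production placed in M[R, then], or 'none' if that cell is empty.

R ::= ε

FIRST(L): from L::=if if read we get {if}. So FIRST(L) = {if}.
FIRST(R): from R::=L we get {if}; from R::=ε we get {ε}. So FIRST(R) = {ε, if}.
FIRST(S): from S::=R then we get {if, then}; from S::=ε we get {ε}. So FIRST(S) = {ε, if, then}.
FOLLOW(S) includes $ since S is the start symbol.
FOLLOW(R): in S::=R then, R is followed by then with FIRST {then}. Thus FOLLOW(R) = {then}.
For R ::= L: FIRST(L) = {if}, so it goes in M[R, t] for t ∈ {if}.
For R ::= ε: FIRST(ε) = {ε}, so it goes in M[R, t] for t ∈ {}; since ε ∈ FIRST, also for every t ∈ FOLLOW(R) = {then}.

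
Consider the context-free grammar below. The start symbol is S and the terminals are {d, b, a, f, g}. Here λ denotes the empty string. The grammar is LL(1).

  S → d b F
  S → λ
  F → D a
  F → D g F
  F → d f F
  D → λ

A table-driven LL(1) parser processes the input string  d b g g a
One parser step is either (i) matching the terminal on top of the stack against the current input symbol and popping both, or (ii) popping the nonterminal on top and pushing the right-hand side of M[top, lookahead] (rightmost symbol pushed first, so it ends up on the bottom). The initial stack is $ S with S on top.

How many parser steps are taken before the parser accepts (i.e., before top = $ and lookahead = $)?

12

      Stack    Input        Action
   1  $ S      d b g g a $  expand S → d b F
   2  $ F b d  d b g g a $  match d
   3  $ F b    b g g a $    match b
   4  $ F      g g a $      expand F → D g F
   5  $ F g D  g g a $      expand D → λ
   6  $ F g    g g a $      match g
   7  $ F      g a $        expand F → D g F
   8  $ F g D  g a $        expand D → λ
   9  $ F g    g a $        match g
  10  $ F      a $          expand F → D a
  11  $ a D    a $          expand D → λ
  12  $ a      a $          match a
Accept reached after 12 steps.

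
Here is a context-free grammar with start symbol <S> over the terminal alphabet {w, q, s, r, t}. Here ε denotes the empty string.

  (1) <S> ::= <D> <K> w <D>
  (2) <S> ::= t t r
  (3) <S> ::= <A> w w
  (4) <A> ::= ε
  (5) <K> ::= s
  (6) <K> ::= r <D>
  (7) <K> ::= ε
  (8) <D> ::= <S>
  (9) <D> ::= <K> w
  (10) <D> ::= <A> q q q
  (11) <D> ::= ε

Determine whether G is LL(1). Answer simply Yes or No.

FIRST(<S>) = {q, r, s, t, w}
FIRST(<A>) = {ε}
FIRST(<K>) = {ε, r, s}
FIRST(<D>) = {ε, q, r, s, t, w}
FOLLOW(<S>) = {$, r, s, w}
FOLLOW(<A>) = {q, w}
FOLLOW(<K>) = {w}
FOLLOW(<D>) = {$, r, s, w}
Cell M[<D>, q] receives both <D> ::= <S> and <D> ::= <A> q q q — the grammar is not LL(1).

No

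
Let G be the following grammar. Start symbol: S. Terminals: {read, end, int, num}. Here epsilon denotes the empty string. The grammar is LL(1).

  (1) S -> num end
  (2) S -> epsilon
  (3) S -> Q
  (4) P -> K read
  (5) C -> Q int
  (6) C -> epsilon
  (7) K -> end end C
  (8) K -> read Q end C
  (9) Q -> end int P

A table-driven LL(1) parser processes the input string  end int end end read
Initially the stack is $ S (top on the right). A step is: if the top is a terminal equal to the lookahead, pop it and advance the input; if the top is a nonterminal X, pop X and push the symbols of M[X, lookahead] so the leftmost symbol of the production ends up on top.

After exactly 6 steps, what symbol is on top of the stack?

step 1: stack=$ S  input=end int end end read $  — expand S -> Q
step 2: stack=$ Q  input=end int end end read $  — expand Q -> end int P
step 3: stack=$ P int end  input=end int end end read $  — match end
step 4: stack=$ P int  input=int end end read $  — match int
step 5: stack=$ P  input=end end read $  — expand P -> K read
step 6: stack=$ read K  input=end end read $  — expand K -> end end C
Stack after step 6: $ read C end end (top = end).

end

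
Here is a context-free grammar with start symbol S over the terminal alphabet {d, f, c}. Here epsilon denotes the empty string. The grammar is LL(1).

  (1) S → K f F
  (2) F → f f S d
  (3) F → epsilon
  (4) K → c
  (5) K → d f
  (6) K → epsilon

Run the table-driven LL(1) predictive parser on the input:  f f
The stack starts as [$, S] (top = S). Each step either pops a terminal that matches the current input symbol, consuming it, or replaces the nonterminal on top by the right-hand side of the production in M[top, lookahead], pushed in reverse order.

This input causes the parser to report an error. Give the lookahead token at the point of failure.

     Stack      Input  Action
  1  $ S        f f $  expand S → K f F
  2  $ F f K    f f $  expand K → epsilon
  3  $ F f      f f $  match f
  4  $ F        f $    expand F → f f S d
  5  $ d S f f  f $    match f
  6  $ d S f    $      error: top is terminal f but lookahead is $

$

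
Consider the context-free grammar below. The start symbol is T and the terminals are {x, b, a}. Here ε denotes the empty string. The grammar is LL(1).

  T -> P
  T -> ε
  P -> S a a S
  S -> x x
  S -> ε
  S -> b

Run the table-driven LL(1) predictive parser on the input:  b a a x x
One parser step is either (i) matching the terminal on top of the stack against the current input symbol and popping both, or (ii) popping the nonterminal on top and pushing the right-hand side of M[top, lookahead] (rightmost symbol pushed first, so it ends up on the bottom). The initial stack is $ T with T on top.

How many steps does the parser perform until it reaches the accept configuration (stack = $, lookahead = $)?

9

     Stack      Input        Action
  1  $ T        b a a x x $  expand T -> P
  2  $ P        b a a x x $  expand P -> S a a S
  3  $ S a a S  b a a x x $  expand S -> b
  4  $ S a a b  b a a x x $  match b
  5  $ S a a    a a x x $    match a
  6  $ S a      a x x $      match a
  7  $ S        x x $        expand S -> x x
  8  $ x x      x x $        match x
  9  $ x        x $          match x
Accept reached after 9 steps.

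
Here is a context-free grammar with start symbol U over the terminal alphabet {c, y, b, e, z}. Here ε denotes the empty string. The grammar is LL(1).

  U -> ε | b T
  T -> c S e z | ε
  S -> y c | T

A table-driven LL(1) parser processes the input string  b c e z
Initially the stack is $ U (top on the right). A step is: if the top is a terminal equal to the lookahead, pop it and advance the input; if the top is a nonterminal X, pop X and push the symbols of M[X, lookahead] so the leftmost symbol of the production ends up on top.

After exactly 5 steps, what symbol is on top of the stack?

T

     Stack      Input      Action
  1  $ U        b c e z $  expand U -> b T
  2  $ T b      b c e z $  match b
  3  $ T        c e z $    expand T -> c S e z
  4  $ z e S c  c e z $    match c
  5  $ z e S    e z $      expand S -> T
Stack after step 5: $ z e T (top = T).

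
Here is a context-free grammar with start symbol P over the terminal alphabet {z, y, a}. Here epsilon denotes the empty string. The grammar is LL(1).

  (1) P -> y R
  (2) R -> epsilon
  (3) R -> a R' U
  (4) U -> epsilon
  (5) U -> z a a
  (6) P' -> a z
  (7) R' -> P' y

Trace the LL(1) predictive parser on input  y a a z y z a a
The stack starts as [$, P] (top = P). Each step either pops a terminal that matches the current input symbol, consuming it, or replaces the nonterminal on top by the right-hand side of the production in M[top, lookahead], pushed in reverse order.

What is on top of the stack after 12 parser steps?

a

step 1: stack=$ P  input=y a a z y z a a $  — expand P -> y R
step 2: stack=$ R y  input=y a a z y z a a $  — match y
step 3: stack=$ R  input=a a z y z a a $  — expand R -> a R' U
step 4: stack=$ U R' a  input=a a z y z a a $  — match a
step 5: stack=$ U R'  input=a z y z a a $  — expand R' -> P' y
step 6: stack=$ U y P'  input=a z y z a a $  — expand P' -> a z
step 7: stack=$ U y z a  input=a z y z a a $  — match a
step 8: stack=$ U y z  input=z y z a a $  — match z
step 9: stack=$ U y  input=y z a a $  — match y
step 10: stack=$ U  input=z a a $  — expand U -> z a a
step 11: stack=$ a a z  input=z a a $  — match z
step 12: stack=$ a a  input=a a $  — match a
Stack after step 12: $ a (top = a).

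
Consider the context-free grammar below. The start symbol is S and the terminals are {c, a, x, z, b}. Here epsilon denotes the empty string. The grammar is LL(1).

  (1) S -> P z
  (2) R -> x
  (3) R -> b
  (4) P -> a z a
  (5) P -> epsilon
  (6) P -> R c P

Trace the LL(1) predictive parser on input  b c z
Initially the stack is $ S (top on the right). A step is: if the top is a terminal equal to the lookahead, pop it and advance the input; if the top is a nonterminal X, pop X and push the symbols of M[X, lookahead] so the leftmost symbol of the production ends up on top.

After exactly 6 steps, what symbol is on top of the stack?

     Stack      Input    Action
  1  $ S        b c z $  expand S -> P z
  2  $ z P      b c z $  expand P -> R c P
  3  $ z P c R  b c z $  expand R -> b
  4  $ z P c b  b c z $  match b
  5  $ z P c    c z $    match c
  6  $ z P      z $      expand P -> epsilon
Stack after step 6: $ z (top = z).

z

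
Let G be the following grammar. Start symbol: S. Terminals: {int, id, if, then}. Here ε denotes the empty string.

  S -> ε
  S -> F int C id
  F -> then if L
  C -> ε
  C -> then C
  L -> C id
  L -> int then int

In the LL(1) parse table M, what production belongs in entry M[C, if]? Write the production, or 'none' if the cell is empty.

none

FIRST(F) = {then}
FIRST(C) = {ε, then}
FIRST(S) = {ε, then}  (via F int C id)
FIRST(L) = {id, int, then}  (via C id)
FOLLOW(S) includes $ since S is the start symbol.
FOLLOW(C): in S->F int C id, C is followed by id with FIRST {id}; in C->then C, the suffix after C is empty (adds nothing new); in L->C id, C is followed by id with FIRST {id}. Thus FOLLOW(C) = {id}.
For C -> ε: FIRST(ε) = {ε}, so it goes in M[C, t] for t ∈ {}; since ε ∈ FIRST, also for every t ∈ FOLLOW(C) = {id}.
For C -> then C: FIRST(then C) = {then}, so it goes in M[C, t] for t ∈ {then}.
None of these place a production in M[C, if].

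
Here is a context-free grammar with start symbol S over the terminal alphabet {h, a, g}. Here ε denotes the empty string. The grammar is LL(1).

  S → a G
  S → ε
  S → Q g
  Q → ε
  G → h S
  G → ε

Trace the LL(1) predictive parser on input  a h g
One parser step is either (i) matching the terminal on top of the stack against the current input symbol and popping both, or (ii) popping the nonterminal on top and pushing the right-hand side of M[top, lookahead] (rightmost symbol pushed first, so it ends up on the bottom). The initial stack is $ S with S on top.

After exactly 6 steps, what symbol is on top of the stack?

step 1: stack=$ S  input=a h g $  — expand S → a G
step 2: stack=$ G a  input=a h g $  — match a
step 3: stack=$ G  input=h g $  — expand G → h S
step 4: stack=$ S h  input=h g $  — match h
step 5: stack=$ S  input=g $  — expand S → Q g
step 6: stack=$ g Q  input=g $  — expand Q → ε
Stack after step 6: $ g (top = g).

g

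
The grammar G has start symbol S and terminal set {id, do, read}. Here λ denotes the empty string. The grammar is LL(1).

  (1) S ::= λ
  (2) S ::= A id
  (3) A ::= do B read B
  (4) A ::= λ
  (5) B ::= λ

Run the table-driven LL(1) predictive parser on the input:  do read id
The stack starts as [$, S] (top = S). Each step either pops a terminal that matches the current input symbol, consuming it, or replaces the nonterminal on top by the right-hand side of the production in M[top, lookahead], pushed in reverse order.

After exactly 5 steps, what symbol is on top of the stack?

B

step 1: stack=$ S  input=do read id $  — expand S ::= A id
step 2: stack=$ id A  input=do read id $  — expand A ::= do B read B
step 3: stack=$ id B read B do  input=do read id $  — match do
step 4: stack=$ id B read B  input=read id $  — expand B ::= λ
step 5: stack=$ id B read  input=read id $  — match read
Stack after step 5: $ id B (top = B).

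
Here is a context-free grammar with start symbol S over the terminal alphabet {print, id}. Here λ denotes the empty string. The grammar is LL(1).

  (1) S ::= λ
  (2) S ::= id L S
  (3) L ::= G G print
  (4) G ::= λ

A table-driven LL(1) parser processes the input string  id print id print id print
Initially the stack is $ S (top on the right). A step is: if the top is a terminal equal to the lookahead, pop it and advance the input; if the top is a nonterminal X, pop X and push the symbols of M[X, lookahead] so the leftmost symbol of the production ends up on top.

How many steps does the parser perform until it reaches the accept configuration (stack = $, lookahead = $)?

step 1: stack=$ S  input=id print id print id print $  — expand S ::= id L S
step 2: stack=$ S L id  input=id print id print id print $  — match id
step 3: stack=$ S L  input=print id print id print $  — expand L ::= G G print
step 4: stack=$ S print G G  input=print id print id print $  — expand G ::= λ
step 5: stack=$ S print G  input=print id print id print $  — expand G ::= λ
step 6: stack=$ S print  input=print id print id print $  — match print
step 7: stack=$ S  input=id print id print $  — expand S ::= id L S
step 8: stack=$ S L id  input=id print id print $  — match id
step 9: stack=$ S L  input=print id print $  — expand L ::= G G print
step 10: stack=$ S print G G  input=print id print $  — expand G ::= λ
step 11: stack=$ S print G  input=print id print $  — expand G ::= λ
step 12: stack=$ S print  input=print id print $  — match print
step 13: stack=$ S  input=id print $  — expand S ::= id L S
step 14: stack=$ S L id  input=id print $  — match id
step 15: stack=$ S L  input=print $  — expand L ::= G G print
step 16: stack=$ S print G G  input=print $  — expand G ::= λ
step 17: stack=$ S print G  input=print $  — expand G ::= λ
step 18: stack=$ S print  input=print $  — match print
step 19: stack=$ S  input=$  — expand S ::= λ
Accept reached after 19 steps.

19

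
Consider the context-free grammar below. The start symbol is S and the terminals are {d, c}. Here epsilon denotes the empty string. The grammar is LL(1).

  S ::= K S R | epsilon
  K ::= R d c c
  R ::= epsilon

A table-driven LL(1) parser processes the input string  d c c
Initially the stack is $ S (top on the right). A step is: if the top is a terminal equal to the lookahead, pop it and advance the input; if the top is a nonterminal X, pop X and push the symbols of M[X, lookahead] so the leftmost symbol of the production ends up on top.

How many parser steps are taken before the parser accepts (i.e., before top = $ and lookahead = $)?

8

step 1: stack=$ S  input=d c c $  — expand S ::= K S R
step 2: stack=$ R S K  input=d c c $  — expand K ::= R d c c
step 3: stack=$ R S c c d R  input=d c c $  — expand R ::= epsilon
step 4: stack=$ R S c c d  input=d c c $  — match d
step 5: stack=$ R S c c  input=c c $  — match c
step 6: stack=$ R S c  input=c $  — match c
step 7: stack=$ R S  input=$  — expand S ::= epsilon
step 8: stack=$ R  input=$  — expand R ::= epsilon
Accept reached after 8 steps.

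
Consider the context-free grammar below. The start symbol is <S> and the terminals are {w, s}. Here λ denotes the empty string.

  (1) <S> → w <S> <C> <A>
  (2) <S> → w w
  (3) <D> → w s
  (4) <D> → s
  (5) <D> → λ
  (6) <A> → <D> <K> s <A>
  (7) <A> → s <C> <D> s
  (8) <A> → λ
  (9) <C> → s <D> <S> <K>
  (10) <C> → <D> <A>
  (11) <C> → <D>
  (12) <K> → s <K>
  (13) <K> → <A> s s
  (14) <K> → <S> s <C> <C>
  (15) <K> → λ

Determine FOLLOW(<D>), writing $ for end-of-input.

FIRST(<S>) = {w}
FIRST(<D>) = {λ, s, w}
FIRST(<A>) = {λ, s, w}  (via <D> <K> s <A>)
FIRST(<C>) = {λ, s, w}  (via <D> <A>, <D>)
FIRST(<K>) = {λ, s, w}  (via <A> s s, <S> s <C> <C>)
FOLLOW(<S>) includes $ since <S> is the start symbol.
FOLLOW(<S>): in <S>→w <S> <C> <A>, <S> is followed by <C> <A> with FIRST {λ, s, w}; in <S>→w <S> <C> <A>, the suffix after <S> is nullable (adds nothing new); in <C>→s <D> <S> <K>, <S> is followed by <K> with FIRST {λ, s, w}; in <C>→s <D> <S> <K>, the suffix after <S> is nullable, so FOLLOW(<S>) ⊇ FOLLOW(<C>) = {$, s, w}; in <K>→<S> s <C> <C>, <S> is followed by s <C> <C> with FIRST {s}. Thus FOLLOW(<S>) = {$, s, w}.
FOLLOW(<D>): in <A>→<D> <K> s <A>, <D> is followed by <K> s <A> with FIRST {s, w}; in <A>→s <C> <D> s, <D> is followed by s with FIRST {s}; in <C>→s <D> <S> <K>, <D> is followed by <S> <K> with FIRST {w}; in <C>→<D> <A>, <D> is followed by <A> with FIRST {λ, s, w}; in <C>→<D> <A>, the suffix after <D> is nullable, so FOLLOW(<D>) ⊇ FOLLOW(<C>) = {$, s, w}; in <C>→<D>, the suffix after <D> is empty, so FOLLOW(<D>) ⊇ FOLLOW(<C>) = {$, s, w}. Thus FOLLOW(<D>) = {$, s, w}.
FOLLOW(<A>): in <S>→w <S> <C> <A>, the suffix after <A> is empty, so FOLLOW(<A>) ⊇ FOLLOW(<S>) = {$, s, w}; in <A>→<D> <K> s <A>, the suffix after <A> is empty (adds nothing new); in <C>→<D> <A>, the suffix after <A> is empty, so FOLLOW(<A>) ⊇ FOLLOW(<C>) = {$, s, w}; in <K>→<A> s s, <A> is followed by s s with FIRST {s}. Thus FOLLOW(<A>) = {$, s, w}.
FOLLOW(<C>): in <S>→w <S> <C> <A>, <C> is followed by <A> with FIRST {λ, s, w}; in <S>→w <S> <C> <A>, the suffix after <C> is nullable, so FOLLOW(<C>) ⊇ FOLLOW(<S>) = {$, s, w}; in <A>→s <C> <D> s, <C> is followed by <D> s with FIRST {s, w}; in <K>→<S> s <C> <C> (occurrence 1), <C> is followed by <C> with FIRST {λ, s, w}; in <K>→<S> s <C> <C> (occurrence 1), the suffix after <C> is nullable, so FOLLOW(<C>) ⊇ FOLLOW(<K>) = {$, s, w}; in <K>→<S> s <C> <C> (occurrence 2), the suffix after <C> is empty, so FOLLOW(<C>) ⊇ FOLLOW(<K>) = {$, s, w}. Thus FOLLOW(<C>) = {$, s, w}.
FOLLOW(<K>): in <A>→<D> <K> s <A>, <K> is followed by s <A> with FIRST {s}; in <C>→s <D> <S> <K>, the suffix after <K> is empty, so FOLLOW(<K>) ⊇ FOLLOW(<C>) = {$, s, w}; in <K>→s <K>, the suffix after <K> is empty (adds nothing new). Thus FOLLOW(<K>) = {$, s, w}.

{$, s, w}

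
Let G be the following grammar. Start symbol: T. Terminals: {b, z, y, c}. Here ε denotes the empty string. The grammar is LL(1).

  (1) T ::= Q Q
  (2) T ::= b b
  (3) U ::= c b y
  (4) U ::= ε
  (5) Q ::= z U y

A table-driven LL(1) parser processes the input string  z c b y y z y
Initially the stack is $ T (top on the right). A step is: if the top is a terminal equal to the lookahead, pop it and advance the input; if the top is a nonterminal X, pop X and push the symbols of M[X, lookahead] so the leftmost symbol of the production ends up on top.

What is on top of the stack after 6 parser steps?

y

     Stack        Input            Action
  1  $ T          z c b y y z y $  expand T ::= Q Q
  2  $ Q Q        z c b y y z y $  expand Q ::= z U y
  3  $ Q y U z    z c b y y z y $  match z
  4  $ Q y U      c b y y z y $    expand U ::= c b y
  5  $ Q y y b c  c b y y z y $    match c
  6  $ Q y y b    b y y z y $      match b
Stack after step 6: $ Q y y (top = y).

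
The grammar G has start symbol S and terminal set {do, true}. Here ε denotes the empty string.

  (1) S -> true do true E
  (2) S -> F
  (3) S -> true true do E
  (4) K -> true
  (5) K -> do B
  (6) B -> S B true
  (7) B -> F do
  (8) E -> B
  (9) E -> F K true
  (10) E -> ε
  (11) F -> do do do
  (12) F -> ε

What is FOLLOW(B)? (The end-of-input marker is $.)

FIRST(K) = {do, true}
FIRST(F) = {ε, do}
FIRST(S) = {ε, do, true}  (via F)
FIRST(B) = {do, true}  (via S B true, F do)
FIRST(E) = {ε, do, true}  (via B, F K true)
FOLLOW(S) includes $ since S is the start symbol.
FOLLOW(S): in B->S B true, S is followed by B true with FIRST {do, true}. Thus FOLLOW(S) = {$, do, true}.
FOLLOW(K): in E->F K true, K is followed by true with FIRST {true}. Thus FOLLOW(K) = {true}.
FOLLOW(E): in S->true do true E, the suffix after E is empty, so FOLLOW(E) ⊇ FOLLOW(S) = {$, do, true}; in S->true true do E, the suffix after E is empty, so FOLLOW(E) ⊇ FOLLOW(S) = {$, do, true}. Thus FOLLOW(E) = {$, do, true}.
FOLLOW(B): in K->do B, the suffix after B is empty, so FOLLOW(B) ⊇ FOLLOW(K) = {true}; in B->S B true, B is followed by true with FIRST {true}; in E->B, the suffix after B is empty, so FOLLOW(B) ⊇ FOLLOW(E) = {$, do, true}. Thus FOLLOW(B) = {$, do, true}.
FOLLOW(F): in S->F, the suffix after F is empty, so FOLLOW(F) ⊇ FOLLOW(S) = {$, do, true}; in B->F do, F is followed by do with FIRST {do}; in E->F K true, F is followed by K true with FIRST {do, true}. Thus FOLLOW(F) = {$, do, true}.

{$, do, true}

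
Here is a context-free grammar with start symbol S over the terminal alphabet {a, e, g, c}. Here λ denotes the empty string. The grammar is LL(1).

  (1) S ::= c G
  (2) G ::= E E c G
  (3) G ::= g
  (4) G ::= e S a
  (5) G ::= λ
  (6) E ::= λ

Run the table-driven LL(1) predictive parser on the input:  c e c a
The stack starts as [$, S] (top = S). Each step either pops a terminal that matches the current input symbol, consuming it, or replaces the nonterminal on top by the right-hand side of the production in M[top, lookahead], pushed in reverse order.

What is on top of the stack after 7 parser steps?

     Stack    Input      Action
  1  $ S      c e c a $  expand S ::= c G
  2  $ G c    c e c a $  match c
  3  $ G      e c a $    expand G ::= e S a
  4  $ a S e  e c a $    match e
  5  $ a S    c a $      expand S ::= c G
  6  $ a G c  c a $      match c
  7  $ a G    a $        expand G ::= λ
Stack after step 7: $ a (top = a).

a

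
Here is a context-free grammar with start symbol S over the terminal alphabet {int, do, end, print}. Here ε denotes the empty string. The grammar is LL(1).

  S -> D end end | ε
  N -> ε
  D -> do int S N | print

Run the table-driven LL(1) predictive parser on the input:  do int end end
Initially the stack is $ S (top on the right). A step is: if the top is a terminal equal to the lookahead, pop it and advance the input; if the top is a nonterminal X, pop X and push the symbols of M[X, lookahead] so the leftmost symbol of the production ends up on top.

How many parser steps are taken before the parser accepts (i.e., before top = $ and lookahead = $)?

     Stack                 Input             Action
  1  $ S                   do int end end $  expand S -> D end end
  2  $ end end D           do int end end $  expand D -> do int S N
  3  $ end end N S int do  do int end end $  match do
  4  $ end end N S int     int end end $     match int
  5  $ end end N S         end end $         expand S -> ε
  6  $ end end N           end end $         expand N -> ε
  7  $ end end             end end $         match end
  8  $ end                 end $             match end
Accept reached after 8 steps.

8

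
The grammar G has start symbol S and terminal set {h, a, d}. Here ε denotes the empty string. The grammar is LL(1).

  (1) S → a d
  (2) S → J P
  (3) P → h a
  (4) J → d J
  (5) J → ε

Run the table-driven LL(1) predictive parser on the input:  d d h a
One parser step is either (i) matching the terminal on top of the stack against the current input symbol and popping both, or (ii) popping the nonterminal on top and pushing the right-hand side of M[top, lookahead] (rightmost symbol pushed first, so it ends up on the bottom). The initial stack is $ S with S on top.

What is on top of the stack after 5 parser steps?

step 1: stack=$ S  input=d d h a $  — expand S → J P
step 2: stack=$ P J  input=d d h a $  — expand J → d J
step 3: stack=$ P J d  input=d d h a $  — match d
step 4: stack=$ P J  input=d h a $  — expand J → d J
step 5: stack=$ P J d  input=d h a $  — match d
Stack after step 5: $ P J (top = J).

J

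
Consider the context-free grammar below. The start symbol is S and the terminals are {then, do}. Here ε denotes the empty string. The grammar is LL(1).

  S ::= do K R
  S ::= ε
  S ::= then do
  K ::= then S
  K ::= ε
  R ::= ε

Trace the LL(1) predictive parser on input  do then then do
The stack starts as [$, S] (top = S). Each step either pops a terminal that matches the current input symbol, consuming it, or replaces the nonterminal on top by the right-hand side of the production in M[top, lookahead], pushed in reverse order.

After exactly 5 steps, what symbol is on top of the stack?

then

step 1: stack=$ S  input=do then then do $  — expand S ::= do K R
step 2: stack=$ R K do  input=do then then do $  — match do
step 3: stack=$ R K  input=then then do $  — expand K ::= then S
step 4: stack=$ R S then  input=then then do $  — match then
step 5: stack=$ R S  input=then do $  — expand S ::= then do
Stack after step 5: $ R do then (top = then).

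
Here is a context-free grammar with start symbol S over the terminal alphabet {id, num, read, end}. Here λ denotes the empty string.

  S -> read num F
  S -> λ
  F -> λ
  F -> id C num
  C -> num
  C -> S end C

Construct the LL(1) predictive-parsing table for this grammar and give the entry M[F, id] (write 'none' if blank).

FIRST(S): from S->read num F we get {read}; from S->λ we get {λ}. So FIRST(S) = {λ, read}.
FIRST(F): from F->λ we get {λ}; from F->id C num we get {id}. So FIRST(F) = {λ, id}.
FIRST(C): from C->num we get {num}; from C->S end C we get {end, read}. So FIRST(C) = {end, num, read}.
FOLLOW(S) includes $ since S is the start symbol.
FOLLOW(S): in C->S end C, S is followed by end C with FIRST {end}. Thus FOLLOW(S) = {$, end}.
FOLLOW(F): in S->read num F, the suffix after F is empty, so FOLLOW(F) ⊇ FOLLOW(S) = {$, end}. Thus FOLLOW(F) = {$, end}.
For F -> λ: FIRST(λ) = {λ}, so it goes in M[F, t] for t ∈ {}; since λ ∈ FIRST, also for every t ∈ FOLLOW(F) = {$, end}.
For F -> id C num: FIRST(id C num) = {id}, so it goes in M[F, t] for t ∈ {id}.

F -> id C num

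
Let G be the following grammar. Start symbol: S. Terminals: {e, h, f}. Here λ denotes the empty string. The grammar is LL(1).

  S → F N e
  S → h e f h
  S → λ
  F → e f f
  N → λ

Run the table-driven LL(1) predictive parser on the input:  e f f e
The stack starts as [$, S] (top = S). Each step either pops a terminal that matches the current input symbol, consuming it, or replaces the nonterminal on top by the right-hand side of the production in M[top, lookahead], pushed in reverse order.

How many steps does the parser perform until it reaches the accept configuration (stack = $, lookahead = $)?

     Stack        Input      Action
  1  $ S          e f f e $  expand S → F N e
  2  $ e N F      e f f e $  expand F → e f f
  3  $ e N f f e  e f f e $  match e
  4  $ e N f f    f f e $    match f
  5  $ e N f      f e $      match f
  6  $ e N        e $        expand N → λ
  7  $ e          e $        match e
Accept reached after 7 steps.

7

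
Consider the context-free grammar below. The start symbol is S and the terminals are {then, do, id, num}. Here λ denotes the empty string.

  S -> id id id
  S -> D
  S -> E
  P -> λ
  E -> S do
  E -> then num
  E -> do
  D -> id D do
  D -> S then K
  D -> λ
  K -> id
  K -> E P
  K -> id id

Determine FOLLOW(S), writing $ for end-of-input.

FIRST(P) = {λ}
FIRST(S) = {λ, do, id, then}  (via D, E)
FIRST(E) = {do, id, then}  (via S do)
FIRST(D) = {λ, do, id, then}  (via S then K)
FIRST(K) = {do, id, then}  (via E P)
FOLLOW(S) includes $ since S is the start symbol.
FOLLOW(S): in E->S do, S is followed by do with FIRST {do}; in D->S then K, S is followed by then K with FIRST {then}. Thus FOLLOW(S) = {$, do, then}.
FOLLOW(D): in S->D, the suffix after D is empty, so FOLLOW(D) ⊇ FOLLOW(S) = {$, do, then}; in D->id D do, D is followed by do with FIRST {do}. Thus FOLLOW(D) = {$, do, then}.
FOLLOW(K): in D->S then K, the suffix after K is empty, so FOLLOW(K) ⊇ FOLLOW(D) = {$, do, then}. Thus FOLLOW(K) = {$, do, then}.
FOLLOW(P): in K->E P, the suffix after P is empty, so FOLLOW(P) ⊇ FOLLOW(K) = {$, do, then}. Thus FOLLOW(P) = {$, do, then}.
FOLLOW(E): in S->E, the suffix after E is empty, so FOLLOW(E) ⊇ FOLLOW(S) = {$, do, then}; in K->E P, E is followed by P with FIRST {λ}; in K->E P, the suffix after E is nullable, so FOLLOW(E) ⊇ FOLLOW(K) = {$, do, then}. Thus FOLLOW(E) = {$, do, then}.

{$, do, then}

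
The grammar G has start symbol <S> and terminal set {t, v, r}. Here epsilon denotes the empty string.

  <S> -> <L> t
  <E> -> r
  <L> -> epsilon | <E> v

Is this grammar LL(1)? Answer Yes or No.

FIRST(<S>) = {r, t}
FIRST(<E>) = {r}
FIRST(<L>) = {epsilon, r}
FOLLOW(<S>) = {$}
FOLLOW(<E>) = {v}
FOLLOW(<L>) = {t}
Each cell of M receives at most one production.

Yes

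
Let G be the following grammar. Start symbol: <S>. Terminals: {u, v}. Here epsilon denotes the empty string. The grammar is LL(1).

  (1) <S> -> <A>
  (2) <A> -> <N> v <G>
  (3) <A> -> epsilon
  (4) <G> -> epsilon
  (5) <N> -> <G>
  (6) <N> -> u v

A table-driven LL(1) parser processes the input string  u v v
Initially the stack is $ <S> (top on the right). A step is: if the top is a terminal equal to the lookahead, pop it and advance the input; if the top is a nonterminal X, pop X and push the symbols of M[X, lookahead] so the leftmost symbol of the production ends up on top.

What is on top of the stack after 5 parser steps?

step 1: stack=$ <S>  input=u v v $  — expand <S> -> <A>
step 2: stack=$ <A>  input=u v v $  — expand <A> -> <N> v <G>
step 3: stack=$ <G> v <N>  input=u v v $  — expand <N> -> u v
step 4: stack=$ <G> v v u  input=u v v $  — match u
step 5: stack=$ <G> v v  input=v v $  — match v
Stack after step 5: $ <G> v (top = v).

v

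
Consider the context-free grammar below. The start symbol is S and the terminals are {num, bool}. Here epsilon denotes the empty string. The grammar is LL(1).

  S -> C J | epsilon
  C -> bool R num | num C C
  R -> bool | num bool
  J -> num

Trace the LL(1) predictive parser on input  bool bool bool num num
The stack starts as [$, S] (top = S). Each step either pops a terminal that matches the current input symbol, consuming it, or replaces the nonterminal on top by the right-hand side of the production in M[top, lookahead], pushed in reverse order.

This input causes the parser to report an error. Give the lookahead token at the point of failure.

bool

     Stack           Input                     Action
  1  $ S             bool bool bool num num $  expand S -> C J
  2  $ J C           bool bool bool num num $  expand C -> bool R num
  3  $ J num R bool  bool bool bool num num $  match bool
  4  $ J num R       bool bool num num $       expand R -> bool
  5  $ J num bool    bool bool num num $       match bool
  6  $ J num         bool num num $            error: top is terminal num but lookahead is bool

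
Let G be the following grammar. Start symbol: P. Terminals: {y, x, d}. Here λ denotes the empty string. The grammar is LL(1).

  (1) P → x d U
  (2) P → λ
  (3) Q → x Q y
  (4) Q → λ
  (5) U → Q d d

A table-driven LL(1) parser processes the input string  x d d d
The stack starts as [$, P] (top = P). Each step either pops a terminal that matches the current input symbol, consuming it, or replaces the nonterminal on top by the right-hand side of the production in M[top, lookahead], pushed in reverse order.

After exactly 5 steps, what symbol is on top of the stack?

step 1: stack=$ P  input=x d d d $  — expand P → x d U
step 2: stack=$ U d x  input=x d d d $  — match x
step 3: stack=$ U d  input=d d d $  — match d
step 4: stack=$ U  input=d d $  — expand U → Q d d
step 5: stack=$ d d Q  input=d d $  — expand Q → λ
Stack after step 5: $ d d (top = d).

d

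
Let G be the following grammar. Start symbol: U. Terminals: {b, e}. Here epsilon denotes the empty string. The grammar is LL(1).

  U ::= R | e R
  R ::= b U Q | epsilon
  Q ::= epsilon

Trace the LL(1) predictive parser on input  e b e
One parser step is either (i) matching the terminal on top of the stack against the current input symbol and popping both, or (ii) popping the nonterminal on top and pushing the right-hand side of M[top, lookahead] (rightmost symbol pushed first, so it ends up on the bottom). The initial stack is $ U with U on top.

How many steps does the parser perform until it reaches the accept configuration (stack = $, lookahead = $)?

8

step 1: stack=$ U  input=e b e $  — expand U ::= e R
step 2: stack=$ R e  input=e b e $  — match e
step 3: stack=$ R  input=b e $  — expand R ::= b U Q
step 4: stack=$ Q U b  input=b e $  — match b
step 5: stack=$ Q U  input=e $  — expand U ::= e R
step 6: stack=$ Q R e  input=e $  — match e
step 7: stack=$ Q R  input=$  — expand R ::= epsilon
step 8: stack=$ Q  input=$  — expand Q ::= epsilon
Accept reached after 8 steps.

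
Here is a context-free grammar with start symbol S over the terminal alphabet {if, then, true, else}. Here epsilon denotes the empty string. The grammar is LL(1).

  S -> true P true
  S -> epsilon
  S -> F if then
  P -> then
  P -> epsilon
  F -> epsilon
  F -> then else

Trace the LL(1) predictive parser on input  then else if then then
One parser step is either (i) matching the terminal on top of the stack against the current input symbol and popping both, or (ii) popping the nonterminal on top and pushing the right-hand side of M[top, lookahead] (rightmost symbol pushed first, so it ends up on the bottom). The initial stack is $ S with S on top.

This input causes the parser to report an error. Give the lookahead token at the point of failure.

step 1: stack=$ S  input=then else if then then $  — expand S -> F if then
step 2: stack=$ then if F  input=then else if then then $  — expand F -> then else
step 3: stack=$ then if else then  input=then else if then then $  — match then
step 4: stack=$ then if else  input=else if then then $  — match else
step 5: stack=$ then if  input=if then then $  — match if
step 6: stack=$ then  input=then then $  — match then
step 7: stack=$  input=then $  — error: stack empty but input remains

then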